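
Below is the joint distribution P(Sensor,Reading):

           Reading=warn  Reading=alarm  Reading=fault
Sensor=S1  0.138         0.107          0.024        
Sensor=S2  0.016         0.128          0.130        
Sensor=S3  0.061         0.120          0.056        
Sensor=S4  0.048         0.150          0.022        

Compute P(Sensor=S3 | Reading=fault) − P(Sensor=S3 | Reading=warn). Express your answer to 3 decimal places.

0.009

P(Reading=fault) = 0.024 + 0.130 + 0.056 + 0.022 = 0.232; P(Sensor=S3 | Reading=fault) = 0.056/0.232 = 0.2414.
P(Reading=warn) = 0.138 + 0.016 + 0.061 + 0.048 = 0.263; P(Sensor=S3 | Reading=warn) = 0.061/0.263 = 0.2319.
Difference = 0.009.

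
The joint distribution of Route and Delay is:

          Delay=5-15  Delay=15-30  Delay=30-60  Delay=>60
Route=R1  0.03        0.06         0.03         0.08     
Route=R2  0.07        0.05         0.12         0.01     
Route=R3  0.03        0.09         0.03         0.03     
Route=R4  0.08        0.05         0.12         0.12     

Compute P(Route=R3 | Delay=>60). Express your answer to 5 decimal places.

P(Delay=>60) = 0.08 + 0.01 + 0.03 + 0.12 = 0.24.
P(Route=R3 | Delay=>60) = 0.03/0.24 = 0.12500.

0.12500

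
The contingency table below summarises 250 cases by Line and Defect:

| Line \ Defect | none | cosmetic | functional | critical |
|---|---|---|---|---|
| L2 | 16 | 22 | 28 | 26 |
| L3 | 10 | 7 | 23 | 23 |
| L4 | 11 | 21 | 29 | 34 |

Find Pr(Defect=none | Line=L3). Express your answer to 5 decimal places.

Total with Line=L3: 10 + 7 + 23 + 23 = 63.
P(Defect=none | Line=L3) = 10/63 = 0.15873.

0.15873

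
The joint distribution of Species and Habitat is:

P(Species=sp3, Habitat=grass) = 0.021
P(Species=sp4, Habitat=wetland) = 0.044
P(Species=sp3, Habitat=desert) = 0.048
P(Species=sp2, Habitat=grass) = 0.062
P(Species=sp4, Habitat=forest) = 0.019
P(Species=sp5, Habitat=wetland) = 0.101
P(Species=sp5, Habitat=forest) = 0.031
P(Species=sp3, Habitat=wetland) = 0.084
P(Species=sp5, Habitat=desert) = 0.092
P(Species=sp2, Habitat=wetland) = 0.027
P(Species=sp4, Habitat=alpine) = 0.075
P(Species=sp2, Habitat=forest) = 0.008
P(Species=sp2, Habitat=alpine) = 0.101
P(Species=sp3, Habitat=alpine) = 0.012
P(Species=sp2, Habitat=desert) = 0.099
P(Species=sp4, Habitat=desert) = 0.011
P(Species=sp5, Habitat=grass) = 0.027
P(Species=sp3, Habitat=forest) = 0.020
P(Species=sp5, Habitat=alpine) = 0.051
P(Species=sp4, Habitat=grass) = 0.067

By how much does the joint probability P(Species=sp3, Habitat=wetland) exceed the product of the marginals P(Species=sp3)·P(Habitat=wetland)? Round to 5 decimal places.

P(Species=sp3) = 0.020 + 0.021 + 0.084 + 0.048 + 0.012 = 0.185.
P(Habitat=wetland) = 0.027 + 0.084 + 0.044 + 0.101 = 0.256.
P(Species=sp3, Habitat=wetland) − P(Species=sp3)P(Habitat=wetland) = 0.084 − 0.185×0.256 = 0.03664.

0.03664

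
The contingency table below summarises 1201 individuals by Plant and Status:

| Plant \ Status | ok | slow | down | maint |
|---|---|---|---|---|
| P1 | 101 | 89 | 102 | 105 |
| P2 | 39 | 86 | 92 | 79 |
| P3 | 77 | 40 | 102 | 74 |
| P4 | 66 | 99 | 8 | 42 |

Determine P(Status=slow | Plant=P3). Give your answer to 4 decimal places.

0.1365

Total with Plant=P3: 77 + 40 + 102 + 74 = 293.
P(Status=slow | Plant=P3) = 40/293 = 0.1365.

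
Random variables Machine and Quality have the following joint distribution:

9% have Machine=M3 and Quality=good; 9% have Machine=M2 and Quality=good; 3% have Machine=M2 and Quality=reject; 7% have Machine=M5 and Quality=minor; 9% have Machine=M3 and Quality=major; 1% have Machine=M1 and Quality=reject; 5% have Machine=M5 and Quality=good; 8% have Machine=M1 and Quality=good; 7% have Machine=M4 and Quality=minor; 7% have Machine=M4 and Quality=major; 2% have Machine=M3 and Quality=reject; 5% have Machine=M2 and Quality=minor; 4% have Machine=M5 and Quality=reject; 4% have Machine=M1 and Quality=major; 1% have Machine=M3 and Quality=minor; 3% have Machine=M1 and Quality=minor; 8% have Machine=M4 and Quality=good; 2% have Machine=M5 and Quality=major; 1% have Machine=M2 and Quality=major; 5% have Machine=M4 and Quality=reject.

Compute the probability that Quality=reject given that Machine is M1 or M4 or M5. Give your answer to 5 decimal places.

P(Machine=M1) = 0.08 + 0.03 + 0.04 + 0.01 = 0.16.
P(Machine=M4) = 0.08 + 0.07 + 0.07 + 0.05 = 0.27.
P(Machine=M5) = 0.05 + 0.07 + 0.02 + 0.04 = 0.18.
P(Machine ∈ {M1, M4, M5}) = 0.16 + 0.27 + 0.18 = 0.61; P(Quality=reject, Machine ∈ {M1, M4, M5}) = 0.01 + 0.05 + 0.04 = 0.10.
P(Quality=reject | Machine ∈ {M1, M4, M5}) = 0.10/0.61 = 0.16393.

0.16393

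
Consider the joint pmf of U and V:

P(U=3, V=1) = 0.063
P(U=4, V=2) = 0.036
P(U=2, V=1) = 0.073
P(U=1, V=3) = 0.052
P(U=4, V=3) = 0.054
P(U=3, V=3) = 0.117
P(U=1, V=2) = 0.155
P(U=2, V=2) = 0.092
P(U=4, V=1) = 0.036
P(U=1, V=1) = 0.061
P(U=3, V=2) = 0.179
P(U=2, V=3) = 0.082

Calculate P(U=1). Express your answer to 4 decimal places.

P(U=1) = 0.061 + 0.155 + 0.052 = 0.268.

0.2680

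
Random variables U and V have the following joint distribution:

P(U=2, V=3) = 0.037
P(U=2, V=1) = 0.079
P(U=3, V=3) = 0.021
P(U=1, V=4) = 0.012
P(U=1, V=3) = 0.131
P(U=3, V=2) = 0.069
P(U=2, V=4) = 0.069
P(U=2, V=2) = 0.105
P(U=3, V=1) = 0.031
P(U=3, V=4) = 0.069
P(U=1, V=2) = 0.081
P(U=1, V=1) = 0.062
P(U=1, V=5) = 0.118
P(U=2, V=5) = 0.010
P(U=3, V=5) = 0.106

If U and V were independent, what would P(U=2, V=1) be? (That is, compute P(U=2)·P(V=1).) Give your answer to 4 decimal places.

P(U=2) = 0.079 + 0.105 + 0.037 + 0.069 + 0.010 = 0.300.
P(V=1) = 0.062 + 0.079 + 0.031 = 0.172.
Product: 0.300 × 0.172 = 0.0516.

0.0516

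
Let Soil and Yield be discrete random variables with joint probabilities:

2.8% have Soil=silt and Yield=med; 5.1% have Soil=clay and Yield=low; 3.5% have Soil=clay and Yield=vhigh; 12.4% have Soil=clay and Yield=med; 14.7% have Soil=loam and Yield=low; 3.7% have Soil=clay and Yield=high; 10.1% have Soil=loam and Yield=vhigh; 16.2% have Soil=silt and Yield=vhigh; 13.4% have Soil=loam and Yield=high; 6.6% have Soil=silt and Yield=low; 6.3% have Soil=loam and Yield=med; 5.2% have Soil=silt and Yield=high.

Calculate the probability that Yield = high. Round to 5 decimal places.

0.22300

P(Yield=high) = 0.134 + 0.037 + 0.052 = 0.223.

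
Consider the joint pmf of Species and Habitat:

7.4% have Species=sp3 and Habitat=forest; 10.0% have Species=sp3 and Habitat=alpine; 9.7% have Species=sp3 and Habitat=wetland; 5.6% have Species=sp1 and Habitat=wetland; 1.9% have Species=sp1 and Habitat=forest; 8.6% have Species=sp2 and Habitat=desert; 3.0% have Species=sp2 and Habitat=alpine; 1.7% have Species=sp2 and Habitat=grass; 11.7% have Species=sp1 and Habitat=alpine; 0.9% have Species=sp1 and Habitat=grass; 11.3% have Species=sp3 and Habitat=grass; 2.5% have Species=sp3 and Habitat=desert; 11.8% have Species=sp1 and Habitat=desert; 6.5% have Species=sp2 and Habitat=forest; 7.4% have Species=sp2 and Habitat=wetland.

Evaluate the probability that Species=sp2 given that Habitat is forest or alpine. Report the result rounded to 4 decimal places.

P(Habitat=forest) = 0.019 + 0.065 + 0.074 = 0.158.
P(Habitat=alpine) = 0.117 + 0.030 + 0.100 = 0.247.
P(Habitat ∈ {forest, alpine}) = 0.158 + 0.247 = 0.405; P(Species=sp2, Habitat ∈ {forest, alpine}) = 0.065 + 0.030 = 0.095.
P(Species=sp2 | Habitat ∈ {forest, alpine}) = 0.095/0.405 = 0.2346.

0.2346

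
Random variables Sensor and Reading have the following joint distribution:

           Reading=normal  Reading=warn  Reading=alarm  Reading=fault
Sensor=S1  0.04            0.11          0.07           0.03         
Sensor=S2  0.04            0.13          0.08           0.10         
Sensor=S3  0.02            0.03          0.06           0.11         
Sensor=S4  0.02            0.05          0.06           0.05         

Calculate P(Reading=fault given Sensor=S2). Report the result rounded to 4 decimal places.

0.2857

P(Sensor=S2) = 0.04 + 0.13 + 0.08 + 0.10 = 0.35.
P(Reading=fault | Sensor=S2) = 0.10/0.35 = 0.2857.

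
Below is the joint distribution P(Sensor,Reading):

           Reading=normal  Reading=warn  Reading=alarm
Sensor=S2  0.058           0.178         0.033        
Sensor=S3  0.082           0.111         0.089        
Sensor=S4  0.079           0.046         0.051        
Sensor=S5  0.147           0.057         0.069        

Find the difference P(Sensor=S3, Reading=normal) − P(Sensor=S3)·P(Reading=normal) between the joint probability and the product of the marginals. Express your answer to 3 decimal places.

-0.021

P(Sensor=S3) = 0.082 + 0.111 + 0.089 = 0.282.
P(Reading=normal) = 0.058 + 0.082 + 0.079 + 0.147 = 0.366.
P(Sensor=S3, Reading=normal) − P(Sensor=S3)P(Reading=normal) = 0.082 − 0.282×0.366 = -0.021.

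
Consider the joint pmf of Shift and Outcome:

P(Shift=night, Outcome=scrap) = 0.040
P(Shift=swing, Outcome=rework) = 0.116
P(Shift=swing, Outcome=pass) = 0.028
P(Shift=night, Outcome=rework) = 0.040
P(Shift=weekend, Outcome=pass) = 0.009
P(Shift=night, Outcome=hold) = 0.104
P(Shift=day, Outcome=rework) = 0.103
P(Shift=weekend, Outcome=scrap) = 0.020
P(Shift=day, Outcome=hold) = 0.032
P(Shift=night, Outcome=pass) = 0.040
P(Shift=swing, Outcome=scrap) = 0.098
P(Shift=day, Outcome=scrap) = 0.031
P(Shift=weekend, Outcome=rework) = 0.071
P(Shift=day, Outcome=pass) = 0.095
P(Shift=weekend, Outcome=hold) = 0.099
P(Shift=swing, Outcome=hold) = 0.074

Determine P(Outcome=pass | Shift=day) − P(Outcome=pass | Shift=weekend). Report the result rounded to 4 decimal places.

P(Shift=day) = 0.095 + 0.103 + 0.031 + 0.032 = 0.261; P(Outcome=pass | Shift=day) = 0.095/0.261 = 0.36398.
P(Shift=weekend) = 0.009 + 0.071 + 0.020 + 0.099 = 0.199; P(Outcome=pass | Shift=weekend) = 0.009/0.199 = 0.04523.
Difference = 0.3188.

0.3188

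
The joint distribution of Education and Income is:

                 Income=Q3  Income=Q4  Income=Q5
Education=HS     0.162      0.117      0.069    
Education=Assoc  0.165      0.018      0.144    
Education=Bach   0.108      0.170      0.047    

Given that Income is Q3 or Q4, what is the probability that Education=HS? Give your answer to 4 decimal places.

P(Income=Q3) = 0.162 + 0.165 + 0.108 = 0.435.
P(Income=Q4) = 0.117 + 0.018 + 0.170 = 0.305.
P(Income ∈ {Q3, Q4}) = 0.435 + 0.305 = 0.740; P(Education=HS, Income ∈ {Q3, Q4}) = 0.162 + 0.117 = 0.279.
P(Education=HS | Income ∈ {Q3, Q4}) = 0.279/0.740 = 0.3770.

0.3770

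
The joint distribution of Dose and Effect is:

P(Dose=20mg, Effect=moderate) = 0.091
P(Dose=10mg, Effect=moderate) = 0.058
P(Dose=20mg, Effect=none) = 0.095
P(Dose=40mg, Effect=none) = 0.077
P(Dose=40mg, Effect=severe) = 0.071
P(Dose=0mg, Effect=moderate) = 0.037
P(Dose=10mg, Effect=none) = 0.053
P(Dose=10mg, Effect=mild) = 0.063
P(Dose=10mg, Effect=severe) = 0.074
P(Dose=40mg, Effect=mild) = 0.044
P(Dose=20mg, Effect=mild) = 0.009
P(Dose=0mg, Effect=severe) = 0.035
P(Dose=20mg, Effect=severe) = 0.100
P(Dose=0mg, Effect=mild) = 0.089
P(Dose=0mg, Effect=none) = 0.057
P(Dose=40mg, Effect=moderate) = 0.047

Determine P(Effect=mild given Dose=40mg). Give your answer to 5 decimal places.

0.18410

P(Dose=40mg) = 0.077 + 0.044 + 0.047 + 0.071 = 0.239.
P(Effect=mild | Dose=40mg) = 0.044/0.239 = 0.18410.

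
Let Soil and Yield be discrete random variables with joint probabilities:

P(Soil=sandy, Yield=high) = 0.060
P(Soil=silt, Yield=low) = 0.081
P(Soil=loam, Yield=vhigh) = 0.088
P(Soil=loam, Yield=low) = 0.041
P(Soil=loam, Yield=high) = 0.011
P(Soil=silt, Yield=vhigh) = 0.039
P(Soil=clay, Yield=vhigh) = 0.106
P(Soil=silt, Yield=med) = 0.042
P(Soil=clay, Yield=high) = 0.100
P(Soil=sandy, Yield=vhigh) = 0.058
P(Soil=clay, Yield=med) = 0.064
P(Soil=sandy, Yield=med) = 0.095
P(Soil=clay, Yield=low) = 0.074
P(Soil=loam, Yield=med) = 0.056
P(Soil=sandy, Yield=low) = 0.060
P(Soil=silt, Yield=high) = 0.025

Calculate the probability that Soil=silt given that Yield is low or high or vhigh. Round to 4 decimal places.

P(Yield=low) = 0.060 + 0.041 + 0.074 + 0.081 = 0.256.
P(Yield=high) = 0.060 + 0.011 + 0.100 + 0.025 = 0.196.
P(Yield=vhigh) = 0.058 + 0.088 + 0.106 + 0.039 = 0.291.
P(Yield ∈ {low, high, vhigh}) = 0.256 + 0.196 + 0.291 = 0.743; P(Soil=silt, Yield ∈ {low, high, vhigh}) = 0.081 + 0.025 + 0.039 = 0.145.
P(Soil=silt | Yield ∈ {low, high, vhigh}) = 0.145/0.743 = 0.1952.

0.1952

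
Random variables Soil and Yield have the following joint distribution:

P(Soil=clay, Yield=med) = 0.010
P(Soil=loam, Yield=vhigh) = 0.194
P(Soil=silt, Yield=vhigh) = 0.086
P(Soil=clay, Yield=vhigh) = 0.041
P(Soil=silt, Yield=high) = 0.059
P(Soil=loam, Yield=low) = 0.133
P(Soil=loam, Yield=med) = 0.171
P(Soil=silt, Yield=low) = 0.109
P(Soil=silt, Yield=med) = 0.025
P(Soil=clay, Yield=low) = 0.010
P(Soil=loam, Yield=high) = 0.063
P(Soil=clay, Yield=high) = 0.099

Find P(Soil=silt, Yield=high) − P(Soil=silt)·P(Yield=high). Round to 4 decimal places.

-0.0027

P(Soil=silt) = 0.109 + 0.025 + 0.059 + 0.086 = 0.279.
P(Yield=high) = 0.063 + 0.099 + 0.059 = 0.221.
P(Soil=silt, Yield=high) − P(Soil=silt)P(Yield=high) = 0.059 − 0.279×0.221 = -0.0027.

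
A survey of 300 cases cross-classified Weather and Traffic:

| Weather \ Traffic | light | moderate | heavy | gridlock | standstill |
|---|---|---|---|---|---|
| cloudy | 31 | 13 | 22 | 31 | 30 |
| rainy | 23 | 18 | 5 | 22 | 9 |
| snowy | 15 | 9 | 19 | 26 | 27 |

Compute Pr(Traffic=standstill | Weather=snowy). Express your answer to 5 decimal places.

0.28125

Total with Weather=snowy: 15 + 9 + 19 + 26 + 27 = 96.
P(Traffic=standstill | Weather=snowy) = 27/96 = 0.28125.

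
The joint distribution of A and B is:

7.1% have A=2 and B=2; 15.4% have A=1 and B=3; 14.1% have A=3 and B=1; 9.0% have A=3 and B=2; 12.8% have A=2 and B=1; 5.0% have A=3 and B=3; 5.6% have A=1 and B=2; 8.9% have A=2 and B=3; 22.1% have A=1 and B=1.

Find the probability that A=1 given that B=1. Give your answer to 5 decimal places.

P(B=1) = 0.221 + 0.128 + 0.141 = 0.490.
P(A=1 | B=1) = 0.221/0.490 = 0.45102.

0.45102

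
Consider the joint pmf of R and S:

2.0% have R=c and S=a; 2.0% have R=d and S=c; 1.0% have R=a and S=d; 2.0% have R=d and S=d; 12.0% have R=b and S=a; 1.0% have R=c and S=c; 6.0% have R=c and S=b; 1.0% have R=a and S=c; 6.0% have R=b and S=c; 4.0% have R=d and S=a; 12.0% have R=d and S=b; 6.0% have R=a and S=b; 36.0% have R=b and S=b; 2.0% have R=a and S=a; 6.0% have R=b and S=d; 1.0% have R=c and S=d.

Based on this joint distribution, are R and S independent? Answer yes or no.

yes

Every cell satisfies P(R,S) = P(R)·P(S). For instance P(R=a) = 0.100, P(S=d) = 0.100, and 0.100×0.100 = 0.010 matches the joint entry. So R and S are independent.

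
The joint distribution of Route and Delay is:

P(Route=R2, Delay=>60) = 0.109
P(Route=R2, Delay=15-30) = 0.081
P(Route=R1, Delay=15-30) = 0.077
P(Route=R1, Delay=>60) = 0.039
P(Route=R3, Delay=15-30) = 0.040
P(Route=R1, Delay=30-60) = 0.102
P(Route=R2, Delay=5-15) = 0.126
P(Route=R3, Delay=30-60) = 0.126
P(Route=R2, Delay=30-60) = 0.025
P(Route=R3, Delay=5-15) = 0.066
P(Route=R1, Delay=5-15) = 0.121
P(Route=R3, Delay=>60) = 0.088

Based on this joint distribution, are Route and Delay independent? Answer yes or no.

no

P(Route=R2) = 0.341 and P(Delay=30-60) = 0.253, so their product is 0.08627, but P(Route=R2, Delay=30-60) = 0.025. Since these differ, Route and Delay are not independent.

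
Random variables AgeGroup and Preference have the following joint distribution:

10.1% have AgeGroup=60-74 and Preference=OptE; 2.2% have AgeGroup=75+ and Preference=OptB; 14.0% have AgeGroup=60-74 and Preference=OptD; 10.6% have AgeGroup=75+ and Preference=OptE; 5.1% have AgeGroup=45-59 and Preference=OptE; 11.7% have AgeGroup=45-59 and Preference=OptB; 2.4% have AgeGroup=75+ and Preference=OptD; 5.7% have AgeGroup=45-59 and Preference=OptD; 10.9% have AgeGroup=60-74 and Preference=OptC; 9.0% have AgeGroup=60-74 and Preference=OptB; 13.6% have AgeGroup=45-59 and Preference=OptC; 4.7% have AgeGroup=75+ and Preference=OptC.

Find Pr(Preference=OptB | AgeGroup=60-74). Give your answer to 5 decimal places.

P(AgeGroup=60-74) = 0.090 + 0.109 + 0.140 + 0.101 = 0.440.
P(Preference=OptB | AgeGroup=60-74) = 0.090/0.440 = 0.20455.

0.20455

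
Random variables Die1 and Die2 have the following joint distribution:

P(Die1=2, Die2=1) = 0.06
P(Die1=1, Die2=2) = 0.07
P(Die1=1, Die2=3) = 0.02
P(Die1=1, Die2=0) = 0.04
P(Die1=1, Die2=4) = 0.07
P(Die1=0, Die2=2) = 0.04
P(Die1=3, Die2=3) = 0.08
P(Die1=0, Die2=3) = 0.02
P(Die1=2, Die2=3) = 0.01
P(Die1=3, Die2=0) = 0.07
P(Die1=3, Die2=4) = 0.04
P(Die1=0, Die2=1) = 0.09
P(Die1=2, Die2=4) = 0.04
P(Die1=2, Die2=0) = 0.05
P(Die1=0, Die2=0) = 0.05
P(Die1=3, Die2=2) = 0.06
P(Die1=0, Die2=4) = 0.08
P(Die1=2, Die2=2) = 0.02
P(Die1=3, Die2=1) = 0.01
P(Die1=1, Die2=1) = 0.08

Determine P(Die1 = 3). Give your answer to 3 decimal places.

0.260

P(Die1=3) = 0.07 + 0.01 + 0.06 + 0.08 + 0.04 = 0.26.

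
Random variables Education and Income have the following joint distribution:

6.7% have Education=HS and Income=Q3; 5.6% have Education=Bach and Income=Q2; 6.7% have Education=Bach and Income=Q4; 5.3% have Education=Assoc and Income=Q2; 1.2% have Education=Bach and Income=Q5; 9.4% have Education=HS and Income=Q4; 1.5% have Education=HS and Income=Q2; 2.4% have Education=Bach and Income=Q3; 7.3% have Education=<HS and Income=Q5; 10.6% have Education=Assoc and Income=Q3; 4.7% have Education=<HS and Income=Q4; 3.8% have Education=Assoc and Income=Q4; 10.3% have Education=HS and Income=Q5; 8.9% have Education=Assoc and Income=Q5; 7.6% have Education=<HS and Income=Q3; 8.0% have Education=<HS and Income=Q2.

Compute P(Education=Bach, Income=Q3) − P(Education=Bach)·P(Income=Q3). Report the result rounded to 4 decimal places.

-0.0194

P(Education=Bach) = 0.056 + 0.024 + 0.067 + 0.012 = 0.159.
P(Income=Q3) = 0.076 + 0.067 + 0.106 + 0.024 = 0.273.
P(Education=Bach, Income=Q3) − P(Education=Bach)P(Income=Q3) = 0.024 − 0.159×0.273 = -0.0194.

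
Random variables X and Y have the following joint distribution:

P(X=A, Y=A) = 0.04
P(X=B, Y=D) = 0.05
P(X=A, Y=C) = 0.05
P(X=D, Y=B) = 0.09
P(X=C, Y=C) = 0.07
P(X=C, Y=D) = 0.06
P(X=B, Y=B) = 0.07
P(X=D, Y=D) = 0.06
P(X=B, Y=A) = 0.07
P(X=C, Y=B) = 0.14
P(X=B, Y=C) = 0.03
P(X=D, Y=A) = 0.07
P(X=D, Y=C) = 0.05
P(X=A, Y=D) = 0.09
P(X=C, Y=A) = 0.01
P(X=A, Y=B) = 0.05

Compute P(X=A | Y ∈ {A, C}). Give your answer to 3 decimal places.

0.231

P(Y=A) = 0.04 + 0.07 + 0.01 + 0.07 = 0.19.
P(Y=C) = 0.05 + 0.03 + 0.07 + 0.05 = 0.20.
P(Y ∈ {A, C}) = 0.19 + 0.20 = 0.39; P(X=A, Y ∈ {A, C}) = 0.04 + 0.05 = 0.09.
P(X=A | Y ∈ {A, C}) = 0.09/0.39 = 0.231.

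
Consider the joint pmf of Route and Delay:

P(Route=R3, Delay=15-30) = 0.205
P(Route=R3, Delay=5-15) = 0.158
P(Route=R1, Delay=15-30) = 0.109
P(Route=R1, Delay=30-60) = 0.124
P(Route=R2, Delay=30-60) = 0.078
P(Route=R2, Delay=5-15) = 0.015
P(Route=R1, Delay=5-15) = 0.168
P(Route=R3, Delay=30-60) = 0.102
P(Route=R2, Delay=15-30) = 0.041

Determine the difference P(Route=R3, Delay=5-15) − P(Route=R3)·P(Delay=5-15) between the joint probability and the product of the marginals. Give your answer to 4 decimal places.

P(Route=R3) = 0.158 + 0.205 + 0.102 = 0.465.
P(Delay=5-15) = 0.168 + 0.015 + 0.158 = 0.341.
P(Route=R3, Delay=5-15) − P(Route=R3)P(Delay=5-15) = 0.158 − 0.465×0.341 = -0.0006.

-0.0006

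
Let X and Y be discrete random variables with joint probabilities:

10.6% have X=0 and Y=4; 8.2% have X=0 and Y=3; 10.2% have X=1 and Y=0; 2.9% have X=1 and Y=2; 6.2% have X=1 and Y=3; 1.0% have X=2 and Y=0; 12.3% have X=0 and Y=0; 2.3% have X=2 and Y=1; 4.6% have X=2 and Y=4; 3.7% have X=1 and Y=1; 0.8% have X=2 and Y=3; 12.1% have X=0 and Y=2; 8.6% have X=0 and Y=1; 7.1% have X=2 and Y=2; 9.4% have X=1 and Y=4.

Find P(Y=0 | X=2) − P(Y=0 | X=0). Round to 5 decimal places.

-0.17416

P(X=2) = 0.010 + 0.023 + 0.071 + 0.008 + 0.046 = 0.158; P(Y=0 | X=2) = 0.010/0.158 = 0.063291.
P(X=0) = 0.123 + 0.086 + 0.121 + 0.082 + 0.106 = 0.518; P(Y=0 | X=0) = 0.123/0.518 = 0.237452.
Difference = -0.17416.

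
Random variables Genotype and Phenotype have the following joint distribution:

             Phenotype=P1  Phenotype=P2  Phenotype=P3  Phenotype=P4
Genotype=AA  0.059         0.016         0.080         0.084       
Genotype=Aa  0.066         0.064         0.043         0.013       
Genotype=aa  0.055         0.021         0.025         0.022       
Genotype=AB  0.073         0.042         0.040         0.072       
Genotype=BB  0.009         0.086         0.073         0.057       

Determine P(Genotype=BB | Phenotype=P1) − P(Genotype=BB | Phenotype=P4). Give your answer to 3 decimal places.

-0.195

P(Phenotype=P1) = 0.059 + 0.066 + 0.055 + 0.073 + 0.009 = 0.262; P(Genotype=BB | Phenotype=P1) = 0.009/0.262 = 0.0344.
P(Phenotype=P4) = 0.084 + 0.013 + 0.022 + 0.072 + 0.057 = 0.248; P(Genotype=BB | Phenotype=P4) = 0.057/0.248 = 0.2298.
Difference = -0.195.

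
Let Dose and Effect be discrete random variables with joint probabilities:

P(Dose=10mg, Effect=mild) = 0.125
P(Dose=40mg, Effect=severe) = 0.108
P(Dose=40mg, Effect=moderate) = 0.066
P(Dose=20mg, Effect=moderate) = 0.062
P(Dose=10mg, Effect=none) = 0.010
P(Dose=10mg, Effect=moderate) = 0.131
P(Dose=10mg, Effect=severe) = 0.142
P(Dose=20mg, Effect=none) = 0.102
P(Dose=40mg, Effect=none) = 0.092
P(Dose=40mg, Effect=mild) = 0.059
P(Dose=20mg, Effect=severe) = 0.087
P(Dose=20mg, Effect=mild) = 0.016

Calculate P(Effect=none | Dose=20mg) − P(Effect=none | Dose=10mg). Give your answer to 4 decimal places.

P(Dose=20mg) = 0.102 + 0.016 + 0.062 + 0.087 = 0.267; P(Effect=none | Dose=20mg) = 0.102/0.267 = 0.38202.
P(Dose=10mg) = 0.010 + 0.125 + 0.131 + 0.142 = 0.408; P(Effect=none | Dose=10mg) = 0.010/0.408 = 0.02451.
Difference = 0.3575.

0.3575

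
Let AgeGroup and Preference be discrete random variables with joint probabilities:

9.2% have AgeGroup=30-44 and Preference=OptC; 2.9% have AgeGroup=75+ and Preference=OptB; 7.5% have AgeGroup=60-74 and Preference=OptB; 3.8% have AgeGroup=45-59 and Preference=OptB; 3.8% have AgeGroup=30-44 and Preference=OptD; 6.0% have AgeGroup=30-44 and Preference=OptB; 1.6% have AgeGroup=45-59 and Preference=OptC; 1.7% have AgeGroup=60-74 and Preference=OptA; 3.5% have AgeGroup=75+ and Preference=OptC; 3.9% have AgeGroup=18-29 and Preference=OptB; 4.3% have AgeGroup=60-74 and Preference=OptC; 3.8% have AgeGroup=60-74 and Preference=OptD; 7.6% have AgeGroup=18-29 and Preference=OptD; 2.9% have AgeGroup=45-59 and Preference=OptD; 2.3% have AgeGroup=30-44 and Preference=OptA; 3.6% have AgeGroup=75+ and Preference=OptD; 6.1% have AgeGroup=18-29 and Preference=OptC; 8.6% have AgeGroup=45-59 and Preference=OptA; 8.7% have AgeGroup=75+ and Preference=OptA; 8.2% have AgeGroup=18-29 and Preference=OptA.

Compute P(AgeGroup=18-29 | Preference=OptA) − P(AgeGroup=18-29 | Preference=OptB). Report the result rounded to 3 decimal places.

P(Preference=OptA) = 0.082 + 0.023 + 0.086 + 0.017 + 0.087 = 0.295; P(AgeGroup=18-29 | Preference=OptA) = 0.082/0.295 = 0.2780.
P(Preference=OptB) = 0.039 + 0.060 + 0.038 + 0.075 + 0.029 = 0.241; P(AgeGroup=18-29 | Preference=OptB) = 0.039/0.241 = 0.1618.
Difference = 0.116.

0.116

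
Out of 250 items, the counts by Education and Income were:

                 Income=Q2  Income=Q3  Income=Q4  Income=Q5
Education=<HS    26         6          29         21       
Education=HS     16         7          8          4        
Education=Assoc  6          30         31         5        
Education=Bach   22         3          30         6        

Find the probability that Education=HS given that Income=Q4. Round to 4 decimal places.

Total with Income=Q4: 29 + 8 + 31 + 30 = 98.
P(Education=HS | Income=Q4) = 8/98 = 0.0816.

0.0816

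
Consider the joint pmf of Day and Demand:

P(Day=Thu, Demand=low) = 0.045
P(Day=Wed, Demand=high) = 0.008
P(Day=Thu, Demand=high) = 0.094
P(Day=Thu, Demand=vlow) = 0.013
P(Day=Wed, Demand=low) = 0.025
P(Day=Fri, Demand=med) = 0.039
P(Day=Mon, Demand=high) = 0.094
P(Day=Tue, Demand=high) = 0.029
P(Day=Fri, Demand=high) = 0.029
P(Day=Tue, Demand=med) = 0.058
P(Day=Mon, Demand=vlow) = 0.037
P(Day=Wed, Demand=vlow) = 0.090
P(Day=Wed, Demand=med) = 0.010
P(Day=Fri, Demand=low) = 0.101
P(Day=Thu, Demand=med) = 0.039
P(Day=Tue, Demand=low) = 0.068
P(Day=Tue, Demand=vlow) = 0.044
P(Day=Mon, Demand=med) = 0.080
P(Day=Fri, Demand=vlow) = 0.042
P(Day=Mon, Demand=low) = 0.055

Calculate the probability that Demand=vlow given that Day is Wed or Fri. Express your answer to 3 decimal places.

0.384

P(Day=Wed) = 0.090 + 0.025 + 0.010 + 0.008 = 0.133.
P(Day=Fri) = 0.042 + 0.101 + 0.039 + 0.029 = 0.211.
P(Day ∈ {Wed, Fri}) = 0.133 + 0.211 = 0.344; P(Demand=vlow, Day ∈ {Wed, Fri}) = 0.090 + 0.042 = 0.132.
P(Demand=vlow | Day ∈ {Wed, Fri}) = 0.132/0.344 = 0.384.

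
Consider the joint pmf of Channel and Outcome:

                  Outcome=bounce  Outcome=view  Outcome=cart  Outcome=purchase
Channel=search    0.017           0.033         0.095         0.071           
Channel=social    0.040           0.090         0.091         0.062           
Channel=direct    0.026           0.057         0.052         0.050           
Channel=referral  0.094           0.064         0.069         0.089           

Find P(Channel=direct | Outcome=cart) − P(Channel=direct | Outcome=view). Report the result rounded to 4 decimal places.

P(Outcome=cart) = 0.095 + 0.091 + 0.052 + 0.069 = 0.307; P(Channel=direct | Outcome=cart) = 0.052/0.307 = 0.16938.
P(Outcome=view) = 0.033 + 0.090 + 0.057 + 0.064 = 0.244; P(Channel=direct | Outcome=view) = 0.057/0.244 = 0.23361.
Difference = -0.0642.

-0.0642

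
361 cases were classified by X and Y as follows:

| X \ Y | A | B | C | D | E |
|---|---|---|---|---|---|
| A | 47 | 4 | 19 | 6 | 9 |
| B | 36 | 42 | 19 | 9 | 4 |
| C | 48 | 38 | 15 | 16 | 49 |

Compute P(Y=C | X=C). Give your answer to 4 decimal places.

0.0904

Total with X=C: 48 + 38 + 15 + 16 + 49 = 166.
P(Y=C | X=C) = 15/166 = 0.0904.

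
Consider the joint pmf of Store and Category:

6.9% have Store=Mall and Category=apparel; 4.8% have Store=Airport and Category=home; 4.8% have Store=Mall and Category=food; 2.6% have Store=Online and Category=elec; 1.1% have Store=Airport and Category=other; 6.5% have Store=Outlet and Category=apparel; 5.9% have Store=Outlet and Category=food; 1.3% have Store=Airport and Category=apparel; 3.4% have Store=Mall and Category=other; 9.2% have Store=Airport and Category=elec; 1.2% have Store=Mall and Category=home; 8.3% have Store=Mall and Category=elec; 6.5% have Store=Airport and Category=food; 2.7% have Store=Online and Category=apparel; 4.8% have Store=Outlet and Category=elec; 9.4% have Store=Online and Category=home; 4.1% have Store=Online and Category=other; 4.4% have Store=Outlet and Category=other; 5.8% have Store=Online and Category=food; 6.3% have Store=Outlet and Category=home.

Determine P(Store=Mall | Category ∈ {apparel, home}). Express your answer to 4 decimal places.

0.2072

P(Category=apparel) = 0.069 + 0.013 + 0.065 + 0.027 = 0.174.
P(Category=home) = 0.012 + 0.048 + 0.063 + 0.094 = 0.217.
P(Category ∈ {apparel, home}) = 0.174 + 0.217 = 0.391; P(Store=Mall, Category ∈ {apparel, home}) = 0.069 + 0.012 = 0.081.
P(Store=Mall | Category ∈ {apparel, home}) = 0.081/0.391 = 0.2072.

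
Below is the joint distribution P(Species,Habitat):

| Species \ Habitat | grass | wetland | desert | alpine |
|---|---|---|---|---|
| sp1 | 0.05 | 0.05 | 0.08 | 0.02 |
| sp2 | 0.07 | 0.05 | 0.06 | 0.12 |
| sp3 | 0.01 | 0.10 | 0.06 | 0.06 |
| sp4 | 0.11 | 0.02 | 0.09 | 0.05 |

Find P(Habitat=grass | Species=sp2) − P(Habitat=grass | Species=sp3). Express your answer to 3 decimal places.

P(Species=sp2) = 0.07 + 0.05 + 0.06 + 0.12 = 0.30; P(Habitat=grass | Species=sp2) = 0.07/0.30 = 0.2333.
P(Species=sp3) = 0.01 + 0.10 + 0.06 + 0.06 = 0.23; P(Habitat=grass | Species=sp3) = 0.01/0.23 = 0.0435.
Difference = 0.190.

0.190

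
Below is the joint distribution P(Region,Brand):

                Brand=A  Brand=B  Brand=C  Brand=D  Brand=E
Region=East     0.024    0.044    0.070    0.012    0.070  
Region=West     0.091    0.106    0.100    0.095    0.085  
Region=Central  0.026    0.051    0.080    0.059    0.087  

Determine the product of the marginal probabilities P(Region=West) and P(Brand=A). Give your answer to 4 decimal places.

0.0673

P(Region=West) = 0.091 + 0.106 + 0.100 + 0.095 + 0.085 = 0.477.
P(Brand=A) = 0.024 + 0.091 + 0.026 = 0.141.
Product: 0.477 × 0.141 = 0.0673.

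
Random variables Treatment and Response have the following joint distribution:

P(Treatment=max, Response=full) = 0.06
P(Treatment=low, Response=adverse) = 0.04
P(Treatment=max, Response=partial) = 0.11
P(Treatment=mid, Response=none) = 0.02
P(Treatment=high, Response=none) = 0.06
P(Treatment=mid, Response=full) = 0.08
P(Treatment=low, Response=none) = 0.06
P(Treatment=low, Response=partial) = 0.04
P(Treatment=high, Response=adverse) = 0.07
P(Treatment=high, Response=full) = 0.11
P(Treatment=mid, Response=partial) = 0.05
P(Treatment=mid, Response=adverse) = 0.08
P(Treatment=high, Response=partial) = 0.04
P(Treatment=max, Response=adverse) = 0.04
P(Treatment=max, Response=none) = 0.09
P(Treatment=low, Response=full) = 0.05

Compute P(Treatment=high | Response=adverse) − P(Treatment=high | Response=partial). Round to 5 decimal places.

P(Response=adverse) = 0.04 + 0.08 + 0.07 + 0.04 = 0.23; P(Treatment=high | Response=adverse) = 0.07/0.23 = 0.304348.
P(Response=partial) = 0.04 + 0.05 + 0.04 + 0.11 = 0.24; P(Treatment=high | Response=partial) = 0.04/0.24 = 0.166667.
Difference = 0.13768.

0.13768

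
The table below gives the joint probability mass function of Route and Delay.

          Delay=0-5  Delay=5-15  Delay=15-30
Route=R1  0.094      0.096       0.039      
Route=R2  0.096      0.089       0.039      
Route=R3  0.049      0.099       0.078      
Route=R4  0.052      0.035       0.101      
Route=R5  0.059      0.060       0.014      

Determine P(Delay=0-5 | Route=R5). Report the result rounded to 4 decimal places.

P(Route=R5) = 0.059 + 0.060 + 0.014 = 0.133.
P(Delay=0-5 | Route=R5) = 0.059/0.133 = 0.4436.

0.4436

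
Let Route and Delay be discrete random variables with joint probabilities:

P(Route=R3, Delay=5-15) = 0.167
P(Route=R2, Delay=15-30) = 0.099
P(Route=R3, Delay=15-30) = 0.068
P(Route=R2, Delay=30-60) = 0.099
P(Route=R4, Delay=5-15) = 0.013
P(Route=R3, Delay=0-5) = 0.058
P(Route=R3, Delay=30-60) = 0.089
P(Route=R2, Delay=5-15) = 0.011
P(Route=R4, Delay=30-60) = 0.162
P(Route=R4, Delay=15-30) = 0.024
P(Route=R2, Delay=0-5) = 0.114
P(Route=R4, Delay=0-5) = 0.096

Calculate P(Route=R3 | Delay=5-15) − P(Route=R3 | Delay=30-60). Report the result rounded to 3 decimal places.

0.620

P(Delay=5-15) = 0.011 + 0.167 + 0.013 = 0.191; P(Route=R3 | Delay=5-15) = 0.167/0.191 = 0.8743.
P(Delay=30-60) = 0.099 + 0.089 + 0.162 = 0.350; P(Route=R3 | Delay=30-60) = 0.089/0.350 = 0.2543.
Difference = 0.620.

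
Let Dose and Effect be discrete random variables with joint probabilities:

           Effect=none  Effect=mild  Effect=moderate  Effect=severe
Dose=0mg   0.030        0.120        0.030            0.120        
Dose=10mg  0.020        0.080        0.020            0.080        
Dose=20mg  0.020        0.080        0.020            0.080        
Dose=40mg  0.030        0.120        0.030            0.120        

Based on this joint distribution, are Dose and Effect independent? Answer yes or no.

yes

Every cell satisfies P(Dose,Effect) = P(Dose)·P(Effect). For instance P(Dose=0mg) = 0.300, P(Effect=mild) = 0.400, and 0.300×0.400 = 0.120 matches the joint entry. So Dose and Effect are independent.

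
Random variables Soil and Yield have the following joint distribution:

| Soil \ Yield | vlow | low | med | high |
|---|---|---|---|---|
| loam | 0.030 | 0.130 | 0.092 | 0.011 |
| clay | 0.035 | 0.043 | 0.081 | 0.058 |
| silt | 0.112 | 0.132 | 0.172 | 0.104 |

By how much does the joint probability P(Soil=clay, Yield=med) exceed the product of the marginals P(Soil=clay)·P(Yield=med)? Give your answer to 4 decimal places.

0.0061

P(Soil=clay) = 0.035 + 0.043 + 0.081 + 0.058 = 0.217.
P(Yield=med) = 0.092 + 0.081 + 0.172 = 0.345.
P(Soil=clay, Yield=med) − P(Soil=clay)P(Yield=med) = 0.081 − 0.217×0.345 = 0.0061.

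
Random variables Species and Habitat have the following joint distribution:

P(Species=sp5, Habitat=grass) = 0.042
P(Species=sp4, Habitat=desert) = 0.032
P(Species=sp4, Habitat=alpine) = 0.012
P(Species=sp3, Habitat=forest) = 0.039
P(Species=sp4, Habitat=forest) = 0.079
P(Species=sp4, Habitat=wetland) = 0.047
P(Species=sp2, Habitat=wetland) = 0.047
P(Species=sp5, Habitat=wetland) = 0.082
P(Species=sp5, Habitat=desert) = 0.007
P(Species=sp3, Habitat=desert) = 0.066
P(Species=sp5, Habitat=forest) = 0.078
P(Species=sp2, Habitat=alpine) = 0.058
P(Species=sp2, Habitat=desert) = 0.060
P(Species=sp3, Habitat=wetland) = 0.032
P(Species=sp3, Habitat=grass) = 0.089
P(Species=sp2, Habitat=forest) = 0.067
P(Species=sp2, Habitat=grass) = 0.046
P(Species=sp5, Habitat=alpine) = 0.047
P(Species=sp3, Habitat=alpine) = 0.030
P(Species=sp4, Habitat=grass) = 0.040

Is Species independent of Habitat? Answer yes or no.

no

P(Species=sp5) = 0.256 and P(Habitat=desert) = 0.165, so their product is 0.04224, but P(Species=sp5, Habitat=desert) = 0.007. Since these differ, Species and Habitat are not independent.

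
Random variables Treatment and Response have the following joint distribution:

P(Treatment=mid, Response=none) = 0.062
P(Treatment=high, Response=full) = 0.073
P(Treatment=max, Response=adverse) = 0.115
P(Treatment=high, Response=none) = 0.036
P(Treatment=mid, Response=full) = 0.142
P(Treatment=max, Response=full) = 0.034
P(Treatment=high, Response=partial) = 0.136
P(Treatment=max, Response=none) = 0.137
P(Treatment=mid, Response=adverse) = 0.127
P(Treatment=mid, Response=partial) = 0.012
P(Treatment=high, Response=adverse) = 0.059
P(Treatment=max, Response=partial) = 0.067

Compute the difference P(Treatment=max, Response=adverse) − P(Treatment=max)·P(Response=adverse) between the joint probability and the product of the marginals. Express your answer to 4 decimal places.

P(Treatment=max) = 0.137 + 0.067 + 0.034 + 0.115 = 0.353.
P(Response=adverse) = 0.127 + 0.059 + 0.115 = 0.301.
P(Treatment=max, Response=adverse) − P(Treatment=max)P(Response=adverse) = 0.115 − 0.353×0.301 = 0.0087.

0.0087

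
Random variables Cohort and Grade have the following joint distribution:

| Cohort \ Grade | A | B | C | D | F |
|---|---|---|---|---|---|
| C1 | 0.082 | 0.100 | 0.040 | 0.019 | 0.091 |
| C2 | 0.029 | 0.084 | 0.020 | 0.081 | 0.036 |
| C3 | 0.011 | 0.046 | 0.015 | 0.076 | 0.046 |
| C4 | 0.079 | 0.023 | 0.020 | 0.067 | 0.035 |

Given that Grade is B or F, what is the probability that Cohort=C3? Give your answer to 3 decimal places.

P(Grade=B) = 0.100 + 0.084 + 0.046 + 0.023 = 0.253.
P(Grade=F) = 0.091 + 0.036 + 0.046 + 0.035 = 0.208.
P(Grade ∈ {B, F}) = 0.253 + 0.208 = 0.461; P(Cohort=C3, Grade ∈ {B, F}) = 0.046 + 0.046 = 0.092.
P(Cohort=C3 | Grade ∈ {B, F}) = 0.092/0.461 = 0.200.

0.200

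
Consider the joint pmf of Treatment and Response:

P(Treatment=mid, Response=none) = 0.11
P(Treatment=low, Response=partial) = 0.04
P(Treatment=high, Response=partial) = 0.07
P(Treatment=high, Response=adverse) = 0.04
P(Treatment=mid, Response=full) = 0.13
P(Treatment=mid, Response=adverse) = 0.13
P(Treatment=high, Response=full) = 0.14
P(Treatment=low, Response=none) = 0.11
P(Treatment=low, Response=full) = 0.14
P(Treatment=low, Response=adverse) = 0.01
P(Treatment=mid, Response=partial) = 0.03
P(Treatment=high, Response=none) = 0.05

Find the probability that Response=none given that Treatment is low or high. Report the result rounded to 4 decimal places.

P(Treatment=low) = 0.11 + 0.04 + 0.14 + 0.01 = 0.30.
P(Treatment=high) = 0.05 + 0.07 + 0.14 + 0.04 = 0.30.
P(Treatment ∈ {low, high}) = 0.30 + 0.30 = 0.60; P(Response=none, Treatment ∈ {low, high}) = 0.11 + 0.05 = 0.16.
P(Response=none | Treatment ∈ {low, high}) = 0.16/0.60 = 0.2667.

0.2667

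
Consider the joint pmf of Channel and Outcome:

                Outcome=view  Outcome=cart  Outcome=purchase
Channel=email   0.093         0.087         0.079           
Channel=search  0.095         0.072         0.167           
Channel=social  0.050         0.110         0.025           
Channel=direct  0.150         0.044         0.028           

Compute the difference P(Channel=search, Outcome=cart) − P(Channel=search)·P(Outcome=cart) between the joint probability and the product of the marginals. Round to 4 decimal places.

-0.0325

P(Channel=search) = 0.095 + 0.072 + 0.167 = 0.334.
P(Outcome=cart) = 0.087 + 0.072 + 0.110 + 0.044 = 0.313.
P(Channel=search, Outcome=cart) − P(Channel=search)P(Outcome=cart) = 0.072 − 0.334×0.313 = -0.0325.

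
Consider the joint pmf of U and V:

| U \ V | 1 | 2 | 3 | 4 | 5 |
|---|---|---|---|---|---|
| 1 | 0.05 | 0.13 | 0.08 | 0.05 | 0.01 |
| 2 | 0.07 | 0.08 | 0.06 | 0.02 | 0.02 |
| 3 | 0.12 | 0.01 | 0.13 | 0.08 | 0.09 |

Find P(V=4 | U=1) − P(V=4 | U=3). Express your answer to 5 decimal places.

-0.02980

P(U=1) = 0.05 + 0.13 + 0.08 + 0.05 + 0.01 = 0.32; P(V=4 | U=1) = 0.05/0.32 = 0.156250.
P(U=3) = 0.12 + 0.01 + 0.13 + 0.08 + 0.09 = 0.43; P(V=4 | U=3) = 0.08/0.43 = 0.186047.
Difference = -0.02980.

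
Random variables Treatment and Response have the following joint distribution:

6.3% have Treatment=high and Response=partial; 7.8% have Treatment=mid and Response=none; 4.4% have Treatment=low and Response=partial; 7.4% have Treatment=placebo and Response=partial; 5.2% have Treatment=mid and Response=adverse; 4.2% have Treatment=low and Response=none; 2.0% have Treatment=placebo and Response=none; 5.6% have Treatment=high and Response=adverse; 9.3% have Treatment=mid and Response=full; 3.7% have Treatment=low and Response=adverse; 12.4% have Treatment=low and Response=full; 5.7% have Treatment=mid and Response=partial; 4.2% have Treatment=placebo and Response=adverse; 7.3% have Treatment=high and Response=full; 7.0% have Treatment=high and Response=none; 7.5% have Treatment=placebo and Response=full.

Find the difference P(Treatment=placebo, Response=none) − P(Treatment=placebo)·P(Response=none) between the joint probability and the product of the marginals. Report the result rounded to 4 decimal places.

-0.0243

P(Treatment=placebo) = 0.020 + 0.074 + 0.075 + 0.042 = 0.211.
P(Response=none) = 0.020 + 0.042 + 0.078 + 0.070 = 0.210.
P(Treatment=placebo, Response=none) − P(Treatment=placebo)P(Response=none) = 0.020 − 0.211×0.210 = -0.0243.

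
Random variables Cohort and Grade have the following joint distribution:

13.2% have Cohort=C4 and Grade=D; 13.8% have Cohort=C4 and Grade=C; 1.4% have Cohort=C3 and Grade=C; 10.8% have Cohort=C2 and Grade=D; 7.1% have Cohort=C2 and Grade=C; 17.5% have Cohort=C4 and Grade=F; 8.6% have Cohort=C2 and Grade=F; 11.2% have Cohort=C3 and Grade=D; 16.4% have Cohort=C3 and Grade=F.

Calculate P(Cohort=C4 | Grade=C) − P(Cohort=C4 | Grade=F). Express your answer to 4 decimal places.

0.2071

P(Grade=C) = 0.071 + 0.014 + 0.138 = 0.223; P(Cohort=C4 | Grade=C) = 0.138/0.223 = 0.61883.
P(Grade=F) = 0.086 + 0.164 + 0.175 = 0.425; P(Cohort=C4 | Grade=F) = 0.175/0.425 = 0.41176.
Difference = 0.2071.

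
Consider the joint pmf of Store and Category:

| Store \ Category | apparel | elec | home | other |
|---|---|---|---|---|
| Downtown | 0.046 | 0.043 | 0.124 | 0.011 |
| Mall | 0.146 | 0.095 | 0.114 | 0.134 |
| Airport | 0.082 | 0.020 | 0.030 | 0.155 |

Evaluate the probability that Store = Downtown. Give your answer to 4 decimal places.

P(Store=Downtown) = 0.046 + 0.043 + 0.124 + 0.011 = 0.224.

0.2240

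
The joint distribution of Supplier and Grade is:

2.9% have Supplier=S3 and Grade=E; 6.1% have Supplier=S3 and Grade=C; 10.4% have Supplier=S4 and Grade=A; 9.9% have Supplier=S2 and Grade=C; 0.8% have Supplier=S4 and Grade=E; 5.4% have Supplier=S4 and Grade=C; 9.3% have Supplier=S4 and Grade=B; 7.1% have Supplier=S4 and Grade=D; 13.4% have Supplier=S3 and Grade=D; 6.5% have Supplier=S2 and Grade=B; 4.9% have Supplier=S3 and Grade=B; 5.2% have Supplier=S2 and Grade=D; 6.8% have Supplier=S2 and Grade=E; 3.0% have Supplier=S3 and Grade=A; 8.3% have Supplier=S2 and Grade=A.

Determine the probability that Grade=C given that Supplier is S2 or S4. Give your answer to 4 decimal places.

0.2195

P(Supplier=S2) = 0.083 + 0.065 + 0.099 + 0.052 + 0.068 = 0.367.
P(Supplier=S4) = 0.104 + 0.093 + 0.054 + 0.071 + 0.008 = 0.330.
P(Supplier ∈ {S2, S4}) = 0.367 + 0.330 = 0.697; P(Grade=C, Supplier ∈ {S2, S4}) = 0.099 + 0.054 = 0.153.
P(Grade=C | Supplier ∈ {S2, S4}) = 0.153/0.697 = 0.2195.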